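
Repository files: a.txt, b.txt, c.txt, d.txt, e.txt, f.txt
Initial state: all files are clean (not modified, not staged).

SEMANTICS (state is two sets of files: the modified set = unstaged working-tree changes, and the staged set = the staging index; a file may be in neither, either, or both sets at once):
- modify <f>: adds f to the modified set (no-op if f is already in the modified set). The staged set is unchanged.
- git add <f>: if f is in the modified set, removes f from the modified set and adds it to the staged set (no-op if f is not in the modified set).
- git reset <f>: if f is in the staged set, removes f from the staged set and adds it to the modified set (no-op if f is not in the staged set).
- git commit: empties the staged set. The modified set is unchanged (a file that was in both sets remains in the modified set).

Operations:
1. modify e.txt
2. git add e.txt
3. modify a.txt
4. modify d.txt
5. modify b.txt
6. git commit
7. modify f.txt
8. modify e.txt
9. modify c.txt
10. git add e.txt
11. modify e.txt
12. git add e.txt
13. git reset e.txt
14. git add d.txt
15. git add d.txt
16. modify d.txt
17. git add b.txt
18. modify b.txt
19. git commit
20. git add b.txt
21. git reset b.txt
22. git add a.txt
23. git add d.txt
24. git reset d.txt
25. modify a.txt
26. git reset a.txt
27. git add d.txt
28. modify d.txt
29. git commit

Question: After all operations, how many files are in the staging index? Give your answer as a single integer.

After op 1 (modify e.txt): modified={e.txt} staged={none}
After op 2 (git add e.txt): modified={none} staged={e.txt}
After op 3 (modify a.txt): modified={a.txt} staged={e.txt}
After op 4 (modify d.txt): modified={a.txt, d.txt} staged={e.txt}
After op 5 (modify b.txt): modified={a.txt, b.txt, d.txt} staged={e.txt}
After op 6 (git commit): modified={a.txt, b.txt, d.txt} staged={none}
After op 7 (modify f.txt): modified={a.txt, b.txt, d.txt, f.txt} staged={none}
After op 8 (modify e.txt): modified={a.txt, b.txt, d.txt, e.txt, f.txt} staged={none}
After op 9 (modify c.txt): modified={a.txt, b.txt, c.txt, d.txt, e.txt, f.txt} staged={none}
After op 10 (git add e.txt): modified={a.txt, b.txt, c.txt, d.txt, f.txt} staged={e.txt}
After op 11 (modify e.txt): modified={a.txt, b.txt, c.txt, d.txt, e.txt, f.txt} staged={e.txt}
After op 12 (git add e.txt): modified={a.txt, b.txt, c.txt, d.txt, f.txt} staged={e.txt}
After op 13 (git reset e.txt): modified={a.txt, b.txt, c.txt, d.txt, e.txt, f.txt} staged={none}
After op 14 (git add d.txt): modified={a.txt, b.txt, c.txt, e.txt, f.txt} staged={d.txt}
After op 15 (git add d.txt): modified={a.txt, b.txt, c.txt, e.txt, f.txt} staged={d.txt}
After op 16 (modify d.txt): modified={a.txt, b.txt, c.txt, d.txt, e.txt, f.txt} staged={d.txt}
After op 17 (git add b.txt): modified={a.txt, c.txt, d.txt, e.txt, f.txt} staged={b.txt, d.txt}
After op 18 (modify b.txt): modified={a.txt, b.txt, c.txt, d.txt, e.txt, f.txt} staged={b.txt, d.txt}
After op 19 (git commit): modified={a.txt, b.txt, c.txt, d.txt, e.txt, f.txt} staged={none}
After op 20 (git add b.txt): modified={a.txt, c.txt, d.txt, e.txt, f.txt} staged={b.txt}
After op 21 (git reset b.txt): modified={a.txt, b.txt, c.txt, d.txt, e.txt, f.txt} staged={none}
After op 22 (git add a.txt): modified={b.txt, c.txt, d.txt, e.txt, f.txt} staged={a.txt}
After op 23 (git add d.txt): modified={b.txt, c.txt, e.txt, f.txt} staged={a.txt, d.txt}
After op 24 (git reset d.txt): modified={b.txt, c.txt, d.txt, e.txt, f.txt} staged={a.txt}
After op 25 (modify a.txt): modified={a.txt, b.txt, c.txt, d.txt, e.txt, f.txt} staged={a.txt}
After op 26 (git reset a.txt): modified={a.txt, b.txt, c.txt, d.txt, e.txt, f.txt} staged={none}
After op 27 (git add d.txt): modified={a.txt, b.txt, c.txt, e.txt, f.txt} staged={d.txt}
After op 28 (modify d.txt): modified={a.txt, b.txt, c.txt, d.txt, e.txt, f.txt} staged={d.txt}
After op 29 (git commit): modified={a.txt, b.txt, c.txt, d.txt, e.txt, f.txt} staged={none}
Final staged set: {none} -> count=0

Answer: 0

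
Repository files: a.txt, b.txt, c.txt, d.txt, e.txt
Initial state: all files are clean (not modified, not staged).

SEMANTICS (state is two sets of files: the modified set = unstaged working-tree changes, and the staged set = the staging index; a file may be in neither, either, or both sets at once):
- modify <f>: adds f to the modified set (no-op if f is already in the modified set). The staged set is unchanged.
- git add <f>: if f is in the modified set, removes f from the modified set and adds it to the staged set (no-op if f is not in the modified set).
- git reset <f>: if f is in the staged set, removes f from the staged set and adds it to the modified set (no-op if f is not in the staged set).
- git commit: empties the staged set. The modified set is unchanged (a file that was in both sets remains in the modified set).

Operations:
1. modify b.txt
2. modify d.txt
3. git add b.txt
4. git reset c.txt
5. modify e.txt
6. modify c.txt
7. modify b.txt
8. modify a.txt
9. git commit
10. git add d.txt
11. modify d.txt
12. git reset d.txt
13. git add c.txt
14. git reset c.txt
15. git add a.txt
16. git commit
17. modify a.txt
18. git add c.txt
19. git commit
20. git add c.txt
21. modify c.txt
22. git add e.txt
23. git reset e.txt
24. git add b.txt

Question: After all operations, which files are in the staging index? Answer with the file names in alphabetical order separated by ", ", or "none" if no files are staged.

Answer: b.txt

Derivation:
After op 1 (modify b.txt): modified={b.txt} staged={none}
After op 2 (modify d.txt): modified={b.txt, d.txt} staged={none}
After op 3 (git add b.txt): modified={d.txt} staged={b.txt}
After op 4 (git reset c.txt): modified={d.txt} staged={b.txt}
After op 5 (modify e.txt): modified={d.txt, e.txt} staged={b.txt}
After op 6 (modify c.txt): modified={c.txt, d.txt, e.txt} staged={b.txt}
After op 7 (modify b.txt): modified={b.txt, c.txt, d.txt, e.txt} staged={b.txt}
After op 8 (modify a.txt): modified={a.txt, b.txt, c.txt, d.txt, e.txt} staged={b.txt}
After op 9 (git commit): modified={a.txt, b.txt, c.txt, d.txt, e.txt} staged={none}
After op 10 (git add d.txt): modified={a.txt, b.txt, c.txt, e.txt} staged={d.txt}
After op 11 (modify d.txt): modified={a.txt, b.txt, c.txt, d.txt, e.txt} staged={d.txt}
After op 12 (git reset d.txt): modified={a.txt, b.txt, c.txt, d.txt, e.txt} staged={none}
After op 13 (git add c.txt): modified={a.txt, b.txt, d.txt, e.txt} staged={c.txt}
After op 14 (git reset c.txt): modified={a.txt, b.txt, c.txt, d.txt, e.txt} staged={none}
After op 15 (git add a.txt): modified={b.txt, c.txt, d.txt, e.txt} staged={a.txt}
After op 16 (git commit): modified={b.txt, c.txt, d.txt, e.txt} staged={none}
After op 17 (modify a.txt): modified={a.txt, b.txt, c.txt, d.txt, e.txt} staged={none}
After op 18 (git add c.txt): modified={a.txt, b.txt, d.txt, e.txt} staged={c.txt}
After op 19 (git commit): modified={a.txt, b.txt, d.txt, e.txt} staged={none}
After op 20 (git add c.txt): modified={a.txt, b.txt, d.txt, e.txt} staged={none}
After op 21 (modify c.txt): modified={a.txt, b.txt, c.txt, d.txt, e.txt} staged={none}
After op 22 (git add e.txt): modified={a.txt, b.txt, c.txt, d.txt} staged={e.txt}
After op 23 (git reset e.txt): modified={a.txt, b.txt, c.txt, d.txt, e.txt} staged={none}
After op 24 (git add b.txt): modified={a.txt, c.txt, d.txt, e.txt} staged={b.txt}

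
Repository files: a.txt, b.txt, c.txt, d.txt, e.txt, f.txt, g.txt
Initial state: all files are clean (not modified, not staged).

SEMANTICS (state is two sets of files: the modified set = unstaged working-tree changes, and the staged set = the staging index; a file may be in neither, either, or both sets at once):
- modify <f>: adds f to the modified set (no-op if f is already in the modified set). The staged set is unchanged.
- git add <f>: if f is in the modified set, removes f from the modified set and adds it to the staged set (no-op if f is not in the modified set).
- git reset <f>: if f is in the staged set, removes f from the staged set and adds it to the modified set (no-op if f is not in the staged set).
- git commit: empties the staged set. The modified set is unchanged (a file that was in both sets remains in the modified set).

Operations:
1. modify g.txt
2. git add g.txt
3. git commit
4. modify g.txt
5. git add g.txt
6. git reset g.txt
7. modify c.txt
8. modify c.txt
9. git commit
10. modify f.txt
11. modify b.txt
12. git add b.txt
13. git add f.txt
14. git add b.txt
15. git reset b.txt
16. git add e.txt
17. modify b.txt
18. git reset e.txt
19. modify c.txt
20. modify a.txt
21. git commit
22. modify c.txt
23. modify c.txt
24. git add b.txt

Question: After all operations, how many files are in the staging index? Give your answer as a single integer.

After op 1 (modify g.txt): modified={g.txt} staged={none}
After op 2 (git add g.txt): modified={none} staged={g.txt}
After op 3 (git commit): modified={none} staged={none}
After op 4 (modify g.txt): modified={g.txt} staged={none}
After op 5 (git add g.txt): modified={none} staged={g.txt}
After op 6 (git reset g.txt): modified={g.txt} staged={none}
After op 7 (modify c.txt): modified={c.txt, g.txt} staged={none}
After op 8 (modify c.txt): modified={c.txt, g.txt} staged={none}
After op 9 (git commit): modified={c.txt, g.txt} staged={none}
After op 10 (modify f.txt): modified={c.txt, f.txt, g.txt} staged={none}
After op 11 (modify b.txt): modified={b.txt, c.txt, f.txt, g.txt} staged={none}
After op 12 (git add b.txt): modified={c.txt, f.txt, g.txt} staged={b.txt}
After op 13 (git add f.txt): modified={c.txt, g.txt} staged={b.txt, f.txt}
After op 14 (git add b.txt): modified={c.txt, g.txt} staged={b.txt, f.txt}
After op 15 (git reset b.txt): modified={b.txt, c.txt, g.txt} staged={f.txt}
After op 16 (git add e.txt): modified={b.txt, c.txt, g.txt} staged={f.txt}
After op 17 (modify b.txt): modified={b.txt, c.txt, g.txt} staged={f.txt}
After op 18 (git reset e.txt): modified={b.txt, c.txt, g.txt} staged={f.txt}
After op 19 (modify c.txt): modified={b.txt, c.txt, g.txt} staged={f.txt}
After op 20 (modify a.txt): modified={a.txt, b.txt, c.txt, g.txt} staged={f.txt}
After op 21 (git commit): modified={a.txt, b.txt, c.txt, g.txt} staged={none}
After op 22 (modify c.txt): modified={a.txt, b.txt, c.txt, g.txt} staged={none}
After op 23 (modify c.txt): modified={a.txt, b.txt, c.txt, g.txt} staged={none}
After op 24 (git add b.txt): modified={a.txt, c.txt, g.txt} staged={b.txt}
Final staged set: {b.txt} -> count=1

Answer: 1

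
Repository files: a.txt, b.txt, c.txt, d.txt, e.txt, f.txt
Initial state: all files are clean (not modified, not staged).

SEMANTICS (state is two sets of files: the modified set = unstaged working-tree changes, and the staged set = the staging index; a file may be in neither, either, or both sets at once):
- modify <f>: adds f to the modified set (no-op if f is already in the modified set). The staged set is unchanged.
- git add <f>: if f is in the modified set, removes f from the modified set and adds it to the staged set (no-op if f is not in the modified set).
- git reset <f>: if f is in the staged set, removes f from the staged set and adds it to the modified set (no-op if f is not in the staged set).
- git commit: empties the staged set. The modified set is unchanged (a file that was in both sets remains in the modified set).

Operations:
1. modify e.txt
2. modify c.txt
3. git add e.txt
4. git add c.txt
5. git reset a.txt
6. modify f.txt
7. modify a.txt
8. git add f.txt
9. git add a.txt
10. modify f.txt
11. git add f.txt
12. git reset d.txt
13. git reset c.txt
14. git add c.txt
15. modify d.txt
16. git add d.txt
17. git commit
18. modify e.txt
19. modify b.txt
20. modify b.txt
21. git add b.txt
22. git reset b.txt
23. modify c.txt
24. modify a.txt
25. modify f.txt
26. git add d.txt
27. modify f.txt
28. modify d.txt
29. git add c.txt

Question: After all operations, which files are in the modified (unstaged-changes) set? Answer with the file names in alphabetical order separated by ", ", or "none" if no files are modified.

After op 1 (modify e.txt): modified={e.txt} staged={none}
After op 2 (modify c.txt): modified={c.txt, e.txt} staged={none}
After op 3 (git add e.txt): modified={c.txt} staged={e.txt}
After op 4 (git add c.txt): modified={none} staged={c.txt, e.txt}
After op 5 (git reset a.txt): modified={none} staged={c.txt, e.txt}
After op 6 (modify f.txt): modified={f.txt} staged={c.txt, e.txt}
After op 7 (modify a.txt): modified={a.txt, f.txt} staged={c.txt, e.txt}
After op 8 (git add f.txt): modified={a.txt} staged={c.txt, e.txt, f.txt}
After op 9 (git add a.txt): modified={none} staged={a.txt, c.txt, e.txt, f.txt}
After op 10 (modify f.txt): modified={f.txt} staged={a.txt, c.txt, e.txt, f.txt}
After op 11 (git add f.txt): modified={none} staged={a.txt, c.txt, e.txt, f.txt}
After op 12 (git reset d.txt): modified={none} staged={a.txt, c.txt, e.txt, f.txt}
After op 13 (git reset c.txt): modified={c.txt} staged={a.txt, e.txt, f.txt}
After op 14 (git add c.txt): modified={none} staged={a.txt, c.txt, e.txt, f.txt}
After op 15 (modify d.txt): modified={d.txt} staged={a.txt, c.txt, e.txt, f.txt}
After op 16 (git add d.txt): modified={none} staged={a.txt, c.txt, d.txt, e.txt, f.txt}
After op 17 (git commit): modified={none} staged={none}
After op 18 (modify e.txt): modified={e.txt} staged={none}
After op 19 (modify b.txt): modified={b.txt, e.txt} staged={none}
After op 20 (modify b.txt): modified={b.txt, e.txt} staged={none}
After op 21 (git add b.txt): modified={e.txt} staged={b.txt}
After op 22 (git reset b.txt): modified={b.txt, e.txt} staged={none}
After op 23 (modify c.txt): modified={b.txt, c.txt, e.txt} staged={none}
After op 24 (modify a.txt): modified={a.txt, b.txt, c.txt, e.txt} staged={none}
After op 25 (modify f.txt): modified={a.txt, b.txt, c.txt, e.txt, f.txt} staged={none}
After op 26 (git add d.txt): modified={a.txt, b.txt, c.txt, e.txt, f.txt} staged={none}
After op 27 (modify f.txt): modified={a.txt, b.txt, c.txt, e.txt, f.txt} staged={none}
After op 28 (modify d.txt): modified={a.txt, b.txt, c.txt, d.txt, e.txt, f.txt} staged={none}
After op 29 (git add c.txt): modified={a.txt, b.txt, d.txt, e.txt, f.txt} staged={c.txt}

Answer: a.txt, b.txt, d.txt, e.txt, f.txt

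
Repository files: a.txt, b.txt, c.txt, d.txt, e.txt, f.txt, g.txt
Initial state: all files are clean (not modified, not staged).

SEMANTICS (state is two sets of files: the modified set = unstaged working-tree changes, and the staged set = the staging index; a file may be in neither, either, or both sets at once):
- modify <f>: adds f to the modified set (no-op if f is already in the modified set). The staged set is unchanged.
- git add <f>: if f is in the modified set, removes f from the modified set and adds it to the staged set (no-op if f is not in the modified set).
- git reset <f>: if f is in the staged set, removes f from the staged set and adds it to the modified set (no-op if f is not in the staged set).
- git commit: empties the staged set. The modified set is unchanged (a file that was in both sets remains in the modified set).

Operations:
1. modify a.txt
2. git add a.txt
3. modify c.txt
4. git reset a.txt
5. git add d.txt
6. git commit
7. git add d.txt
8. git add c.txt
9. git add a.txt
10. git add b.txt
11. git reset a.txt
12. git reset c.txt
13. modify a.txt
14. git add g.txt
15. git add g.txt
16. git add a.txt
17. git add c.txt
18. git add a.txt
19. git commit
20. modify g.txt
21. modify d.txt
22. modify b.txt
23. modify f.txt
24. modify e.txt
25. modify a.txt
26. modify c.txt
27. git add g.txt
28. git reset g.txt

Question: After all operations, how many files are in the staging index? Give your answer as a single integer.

Answer: 0

Derivation:
After op 1 (modify a.txt): modified={a.txt} staged={none}
After op 2 (git add a.txt): modified={none} staged={a.txt}
After op 3 (modify c.txt): modified={c.txt} staged={a.txt}
After op 4 (git reset a.txt): modified={a.txt, c.txt} staged={none}
After op 5 (git add d.txt): modified={a.txt, c.txt} staged={none}
After op 6 (git commit): modified={a.txt, c.txt} staged={none}
After op 7 (git add d.txt): modified={a.txt, c.txt} staged={none}
After op 8 (git add c.txt): modified={a.txt} staged={c.txt}
After op 9 (git add a.txt): modified={none} staged={a.txt, c.txt}
After op 10 (git add b.txt): modified={none} staged={a.txt, c.txt}
After op 11 (git reset a.txt): modified={a.txt} staged={c.txt}
After op 12 (git reset c.txt): modified={a.txt, c.txt} staged={none}
After op 13 (modify a.txt): modified={a.txt, c.txt} staged={none}
After op 14 (git add g.txt): modified={a.txt, c.txt} staged={none}
After op 15 (git add g.txt): modified={a.txt, c.txt} staged={none}
After op 16 (git add a.txt): modified={c.txt} staged={a.txt}
After op 17 (git add c.txt): modified={none} staged={a.txt, c.txt}
After op 18 (git add a.txt): modified={none} staged={a.txt, c.txt}
After op 19 (git commit): modified={none} staged={none}
After op 20 (modify g.txt): modified={g.txt} staged={none}
After op 21 (modify d.txt): modified={d.txt, g.txt} staged={none}
After op 22 (modify b.txt): modified={b.txt, d.txt, g.txt} staged={none}
After op 23 (modify f.txt): modified={b.txt, d.txt, f.txt, g.txt} staged={none}
After op 24 (modify e.txt): modified={b.txt, d.txt, e.txt, f.txt, g.txt} staged={none}
After op 25 (modify a.txt): modified={a.txt, b.txt, d.txt, e.txt, f.txt, g.txt} staged={none}
After op 26 (modify c.txt): modified={a.txt, b.txt, c.txt, d.txt, e.txt, f.txt, g.txt} staged={none}
After op 27 (git add g.txt): modified={a.txt, b.txt, c.txt, d.txt, e.txt, f.txt} staged={g.txt}
After op 28 (git reset g.txt): modified={a.txt, b.txt, c.txt, d.txt, e.txt, f.txt, g.txt} staged={none}
Final staged set: {none} -> count=0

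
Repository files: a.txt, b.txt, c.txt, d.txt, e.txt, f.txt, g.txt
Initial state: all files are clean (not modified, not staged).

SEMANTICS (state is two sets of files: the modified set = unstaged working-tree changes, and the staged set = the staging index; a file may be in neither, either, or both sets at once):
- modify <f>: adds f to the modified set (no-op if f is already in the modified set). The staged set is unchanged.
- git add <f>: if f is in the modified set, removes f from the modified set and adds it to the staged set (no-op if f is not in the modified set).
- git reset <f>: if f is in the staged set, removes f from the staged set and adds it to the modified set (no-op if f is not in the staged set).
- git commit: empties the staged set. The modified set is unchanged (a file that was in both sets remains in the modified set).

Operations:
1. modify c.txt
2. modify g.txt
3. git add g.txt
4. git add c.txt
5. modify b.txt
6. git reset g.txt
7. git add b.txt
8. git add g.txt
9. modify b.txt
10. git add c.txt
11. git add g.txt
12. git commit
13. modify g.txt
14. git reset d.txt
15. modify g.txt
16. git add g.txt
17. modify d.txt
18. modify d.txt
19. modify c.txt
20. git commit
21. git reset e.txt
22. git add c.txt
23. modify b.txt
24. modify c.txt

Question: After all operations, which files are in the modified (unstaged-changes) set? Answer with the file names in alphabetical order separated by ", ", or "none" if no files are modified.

After op 1 (modify c.txt): modified={c.txt} staged={none}
After op 2 (modify g.txt): modified={c.txt, g.txt} staged={none}
After op 3 (git add g.txt): modified={c.txt} staged={g.txt}
After op 4 (git add c.txt): modified={none} staged={c.txt, g.txt}
After op 5 (modify b.txt): modified={b.txt} staged={c.txt, g.txt}
After op 6 (git reset g.txt): modified={b.txt, g.txt} staged={c.txt}
After op 7 (git add b.txt): modified={g.txt} staged={b.txt, c.txt}
After op 8 (git add g.txt): modified={none} staged={b.txt, c.txt, g.txt}
After op 9 (modify b.txt): modified={b.txt} staged={b.txt, c.txt, g.txt}
After op 10 (git add c.txt): modified={b.txt} staged={b.txt, c.txt, g.txt}
After op 11 (git add g.txt): modified={b.txt} staged={b.txt, c.txt, g.txt}
After op 12 (git commit): modified={b.txt} staged={none}
After op 13 (modify g.txt): modified={b.txt, g.txt} staged={none}
After op 14 (git reset d.txt): modified={b.txt, g.txt} staged={none}
After op 15 (modify g.txt): modified={b.txt, g.txt} staged={none}
After op 16 (git add g.txt): modified={b.txt} staged={g.txt}
After op 17 (modify d.txt): modified={b.txt, d.txt} staged={g.txt}
After op 18 (modify d.txt): modified={b.txt, d.txt} staged={g.txt}
After op 19 (modify c.txt): modified={b.txt, c.txt, d.txt} staged={g.txt}
After op 20 (git commit): modified={b.txt, c.txt, d.txt} staged={none}
After op 21 (git reset e.txt): modified={b.txt, c.txt, d.txt} staged={none}
After op 22 (git add c.txt): modified={b.txt, d.txt} staged={c.txt}
After op 23 (modify b.txt): modified={b.txt, d.txt} staged={c.txt}
After op 24 (modify c.txt): modified={b.txt, c.txt, d.txt} staged={c.txt}

Answer: b.txt, c.txt, d.txt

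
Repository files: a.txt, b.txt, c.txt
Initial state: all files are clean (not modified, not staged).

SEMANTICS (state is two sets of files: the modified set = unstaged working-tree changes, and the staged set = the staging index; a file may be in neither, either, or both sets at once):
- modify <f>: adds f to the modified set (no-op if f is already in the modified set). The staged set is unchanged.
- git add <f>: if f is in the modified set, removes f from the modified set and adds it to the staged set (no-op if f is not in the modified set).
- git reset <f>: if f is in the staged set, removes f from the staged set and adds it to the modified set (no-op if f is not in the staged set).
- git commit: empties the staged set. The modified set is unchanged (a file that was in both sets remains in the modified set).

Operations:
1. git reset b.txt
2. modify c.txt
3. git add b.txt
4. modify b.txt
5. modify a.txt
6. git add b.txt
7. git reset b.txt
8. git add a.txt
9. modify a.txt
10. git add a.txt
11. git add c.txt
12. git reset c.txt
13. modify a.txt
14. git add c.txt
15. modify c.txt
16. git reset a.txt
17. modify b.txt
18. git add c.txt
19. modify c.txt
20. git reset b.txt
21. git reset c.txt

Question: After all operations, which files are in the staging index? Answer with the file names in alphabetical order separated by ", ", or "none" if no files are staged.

After op 1 (git reset b.txt): modified={none} staged={none}
After op 2 (modify c.txt): modified={c.txt} staged={none}
After op 3 (git add b.txt): modified={c.txt} staged={none}
After op 4 (modify b.txt): modified={b.txt, c.txt} staged={none}
After op 5 (modify a.txt): modified={a.txt, b.txt, c.txt} staged={none}
After op 6 (git add b.txt): modified={a.txt, c.txt} staged={b.txt}
After op 7 (git reset b.txt): modified={a.txt, b.txt, c.txt} staged={none}
After op 8 (git add a.txt): modified={b.txt, c.txt} staged={a.txt}
After op 9 (modify a.txt): modified={a.txt, b.txt, c.txt} staged={a.txt}
After op 10 (git add a.txt): modified={b.txt, c.txt} staged={a.txt}
After op 11 (git add c.txt): modified={b.txt} staged={a.txt, c.txt}
After op 12 (git reset c.txt): modified={b.txt, c.txt} staged={a.txt}
After op 13 (modify a.txt): modified={a.txt, b.txt, c.txt} staged={a.txt}
After op 14 (git add c.txt): modified={a.txt, b.txt} staged={a.txt, c.txt}
After op 15 (modify c.txt): modified={a.txt, b.txt, c.txt} staged={a.txt, c.txt}
After op 16 (git reset a.txt): modified={a.txt, b.txt, c.txt} staged={c.txt}
After op 17 (modify b.txt): modified={a.txt, b.txt, c.txt} staged={c.txt}
After op 18 (git add c.txt): modified={a.txt, b.txt} staged={c.txt}
After op 19 (modify c.txt): modified={a.txt, b.txt, c.txt} staged={c.txt}
After op 20 (git reset b.txt): modified={a.txt, b.txt, c.txt} staged={c.txt}
After op 21 (git reset c.txt): modified={a.txt, b.txt, c.txt} staged={none}

Answer: none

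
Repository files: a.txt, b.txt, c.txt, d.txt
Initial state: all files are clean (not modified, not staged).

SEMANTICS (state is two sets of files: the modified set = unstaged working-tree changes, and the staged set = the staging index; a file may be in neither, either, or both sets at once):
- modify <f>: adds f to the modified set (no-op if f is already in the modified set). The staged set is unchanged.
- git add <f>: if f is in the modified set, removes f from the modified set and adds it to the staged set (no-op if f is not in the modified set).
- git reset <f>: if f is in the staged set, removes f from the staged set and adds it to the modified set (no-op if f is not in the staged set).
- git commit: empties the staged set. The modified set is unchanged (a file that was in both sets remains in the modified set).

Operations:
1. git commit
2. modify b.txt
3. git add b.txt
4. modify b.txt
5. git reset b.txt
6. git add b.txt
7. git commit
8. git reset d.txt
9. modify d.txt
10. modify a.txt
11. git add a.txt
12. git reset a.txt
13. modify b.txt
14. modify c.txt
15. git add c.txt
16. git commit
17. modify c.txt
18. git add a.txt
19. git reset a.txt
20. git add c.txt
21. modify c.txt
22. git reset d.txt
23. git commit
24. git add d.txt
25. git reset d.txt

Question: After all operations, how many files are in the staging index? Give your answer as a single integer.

Answer: 0

Derivation:
After op 1 (git commit): modified={none} staged={none}
After op 2 (modify b.txt): modified={b.txt} staged={none}
After op 3 (git add b.txt): modified={none} staged={b.txt}
After op 4 (modify b.txt): modified={b.txt} staged={b.txt}
After op 5 (git reset b.txt): modified={b.txt} staged={none}
After op 6 (git add b.txt): modified={none} staged={b.txt}
After op 7 (git commit): modified={none} staged={none}
After op 8 (git reset d.txt): modified={none} staged={none}
After op 9 (modify d.txt): modified={d.txt} staged={none}
After op 10 (modify a.txt): modified={a.txt, d.txt} staged={none}
After op 11 (git add a.txt): modified={d.txt} staged={a.txt}
After op 12 (git reset a.txt): modified={a.txt, d.txt} staged={none}
After op 13 (modify b.txt): modified={a.txt, b.txt, d.txt} staged={none}
After op 14 (modify c.txt): modified={a.txt, b.txt, c.txt, d.txt} staged={none}
After op 15 (git add c.txt): modified={a.txt, b.txt, d.txt} staged={c.txt}
After op 16 (git commit): modified={a.txt, b.txt, d.txt} staged={none}
After op 17 (modify c.txt): modified={a.txt, b.txt, c.txt, d.txt} staged={none}
After op 18 (git add a.txt): modified={b.txt, c.txt, d.txt} staged={a.txt}
After op 19 (git reset a.txt): modified={a.txt, b.txt, c.txt, d.txt} staged={none}
After op 20 (git add c.txt): modified={a.txt, b.txt, d.txt} staged={c.txt}
After op 21 (modify c.txt): modified={a.txt, b.txt, c.txt, d.txt} staged={c.txt}
After op 22 (git reset d.txt): modified={a.txt, b.txt, c.txt, d.txt} staged={c.txt}
After op 23 (git commit): modified={a.txt, b.txt, c.txt, d.txt} staged={none}
After op 24 (git add d.txt): modified={a.txt, b.txt, c.txt} staged={d.txt}
After op 25 (git reset d.txt): modified={a.txt, b.txt, c.txt, d.txt} staged={none}
Final staged set: {none} -> count=0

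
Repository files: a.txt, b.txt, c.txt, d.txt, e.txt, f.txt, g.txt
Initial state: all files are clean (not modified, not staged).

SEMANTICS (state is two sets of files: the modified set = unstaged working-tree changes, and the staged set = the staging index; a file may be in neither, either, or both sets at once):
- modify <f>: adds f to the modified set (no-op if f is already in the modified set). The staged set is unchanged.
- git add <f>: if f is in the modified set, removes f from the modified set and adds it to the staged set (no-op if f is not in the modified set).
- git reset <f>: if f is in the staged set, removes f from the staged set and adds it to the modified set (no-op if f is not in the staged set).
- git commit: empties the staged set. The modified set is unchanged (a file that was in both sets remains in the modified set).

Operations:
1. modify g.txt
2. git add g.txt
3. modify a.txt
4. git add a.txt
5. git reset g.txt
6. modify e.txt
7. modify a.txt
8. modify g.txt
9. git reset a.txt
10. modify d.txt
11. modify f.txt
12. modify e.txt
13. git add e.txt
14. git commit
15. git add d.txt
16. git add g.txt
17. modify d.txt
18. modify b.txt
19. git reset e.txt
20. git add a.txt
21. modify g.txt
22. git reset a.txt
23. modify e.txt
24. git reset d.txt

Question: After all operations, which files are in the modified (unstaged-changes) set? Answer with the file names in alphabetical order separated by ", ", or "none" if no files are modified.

After op 1 (modify g.txt): modified={g.txt} staged={none}
After op 2 (git add g.txt): modified={none} staged={g.txt}
After op 3 (modify a.txt): modified={a.txt} staged={g.txt}
After op 4 (git add a.txt): modified={none} staged={a.txt, g.txt}
After op 5 (git reset g.txt): modified={g.txt} staged={a.txt}
After op 6 (modify e.txt): modified={e.txt, g.txt} staged={a.txt}
After op 7 (modify a.txt): modified={a.txt, e.txt, g.txt} staged={a.txt}
After op 8 (modify g.txt): modified={a.txt, e.txt, g.txt} staged={a.txt}
After op 9 (git reset a.txt): modified={a.txt, e.txt, g.txt} staged={none}
After op 10 (modify d.txt): modified={a.txt, d.txt, e.txt, g.txt} staged={none}
After op 11 (modify f.txt): modified={a.txt, d.txt, e.txt, f.txt, g.txt} staged={none}
After op 12 (modify e.txt): modified={a.txt, d.txt, e.txt, f.txt, g.txt} staged={none}
After op 13 (git add e.txt): modified={a.txt, d.txt, f.txt, g.txt} staged={e.txt}
After op 14 (git commit): modified={a.txt, d.txt, f.txt, g.txt} staged={none}
After op 15 (git add d.txt): modified={a.txt, f.txt, g.txt} staged={d.txt}
After op 16 (git add g.txt): modified={a.txt, f.txt} staged={d.txt, g.txt}
After op 17 (modify d.txt): modified={a.txt, d.txt, f.txt} staged={d.txt, g.txt}
After op 18 (modify b.txt): modified={a.txt, b.txt, d.txt, f.txt} staged={d.txt, g.txt}
After op 19 (git reset e.txt): modified={a.txt, b.txt, d.txt, f.txt} staged={d.txt, g.txt}
After op 20 (git add a.txt): modified={b.txt, d.txt, f.txt} staged={a.txt, d.txt, g.txt}
After op 21 (modify g.txt): modified={b.txt, d.txt, f.txt, g.txt} staged={a.txt, d.txt, g.txt}
After op 22 (git reset a.txt): modified={a.txt, b.txt, d.txt, f.txt, g.txt} staged={d.txt, g.txt}
After op 23 (modify e.txt): modified={a.txt, b.txt, d.txt, e.txt, f.txt, g.txt} staged={d.txt, g.txt}
After op 24 (git reset d.txt): modified={a.txt, b.txt, d.txt, e.txt, f.txt, g.txt} staged={g.txt}

Answer: a.txt, b.txt, d.txt, e.txt, f.txt, g.txt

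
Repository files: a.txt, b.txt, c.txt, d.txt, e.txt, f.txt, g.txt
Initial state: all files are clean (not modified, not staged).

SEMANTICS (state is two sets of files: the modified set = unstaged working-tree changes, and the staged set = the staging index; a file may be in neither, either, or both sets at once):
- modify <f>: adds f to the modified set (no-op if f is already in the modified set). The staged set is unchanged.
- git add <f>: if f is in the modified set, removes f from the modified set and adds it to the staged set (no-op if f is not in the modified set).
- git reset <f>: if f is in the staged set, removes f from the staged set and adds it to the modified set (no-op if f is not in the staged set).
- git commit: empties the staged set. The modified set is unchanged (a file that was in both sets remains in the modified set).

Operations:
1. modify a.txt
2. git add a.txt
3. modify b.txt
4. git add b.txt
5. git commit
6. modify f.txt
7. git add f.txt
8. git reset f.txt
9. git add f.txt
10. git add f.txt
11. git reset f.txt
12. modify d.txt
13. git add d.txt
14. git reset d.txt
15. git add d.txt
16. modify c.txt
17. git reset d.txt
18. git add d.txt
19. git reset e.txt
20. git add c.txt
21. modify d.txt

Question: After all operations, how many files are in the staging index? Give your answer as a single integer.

Answer: 2

Derivation:
After op 1 (modify a.txt): modified={a.txt} staged={none}
After op 2 (git add a.txt): modified={none} staged={a.txt}
After op 3 (modify b.txt): modified={b.txt} staged={a.txt}
After op 4 (git add b.txt): modified={none} staged={a.txt, b.txt}
After op 5 (git commit): modified={none} staged={none}
After op 6 (modify f.txt): modified={f.txt} staged={none}
After op 7 (git add f.txt): modified={none} staged={f.txt}
After op 8 (git reset f.txt): modified={f.txt} staged={none}
After op 9 (git add f.txt): modified={none} staged={f.txt}
After op 10 (git add f.txt): modified={none} staged={f.txt}
After op 11 (git reset f.txt): modified={f.txt} staged={none}
After op 12 (modify d.txt): modified={d.txt, f.txt} staged={none}
After op 13 (git add d.txt): modified={f.txt} staged={d.txt}
After op 14 (git reset d.txt): modified={d.txt, f.txt} staged={none}
After op 15 (git add d.txt): modified={f.txt} staged={d.txt}
After op 16 (modify c.txt): modified={c.txt, f.txt} staged={d.txt}
After op 17 (git reset d.txt): modified={c.txt, d.txt, f.txt} staged={none}
After op 18 (git add d.txt): modified={c.txt, f.txt} staged={d.txt}
After op 19 (git reset e.txt): modified={c.txt, f.txt} staged={d.txt}
After op 20 (git add c.txt): modified={f.txt} staged={c.txt, d.txt}
After op 21 (modify d.txt): modified={d.txt, f.txt} staged={c.txt, d.txt}
Final staged set: {c.txt, d.txt} -> count=2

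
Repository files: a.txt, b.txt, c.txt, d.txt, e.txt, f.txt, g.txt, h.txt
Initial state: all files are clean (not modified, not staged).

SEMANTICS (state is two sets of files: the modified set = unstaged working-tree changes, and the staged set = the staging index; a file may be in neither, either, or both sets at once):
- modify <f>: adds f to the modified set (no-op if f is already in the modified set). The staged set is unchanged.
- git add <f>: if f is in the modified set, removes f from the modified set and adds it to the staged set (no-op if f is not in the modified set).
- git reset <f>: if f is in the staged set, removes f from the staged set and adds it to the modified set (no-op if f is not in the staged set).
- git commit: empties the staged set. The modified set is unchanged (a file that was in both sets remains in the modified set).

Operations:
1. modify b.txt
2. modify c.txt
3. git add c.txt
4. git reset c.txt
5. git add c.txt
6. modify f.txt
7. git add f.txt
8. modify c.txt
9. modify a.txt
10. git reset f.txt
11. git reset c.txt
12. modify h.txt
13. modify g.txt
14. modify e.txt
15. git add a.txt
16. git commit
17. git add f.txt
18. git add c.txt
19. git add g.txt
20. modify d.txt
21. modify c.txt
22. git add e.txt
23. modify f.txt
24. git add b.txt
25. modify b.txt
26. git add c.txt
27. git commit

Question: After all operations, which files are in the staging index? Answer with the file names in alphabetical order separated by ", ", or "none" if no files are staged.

Answer: none

Derivation:
After op 1 (modify b.txt): modified={b.txt} staged={none}
After op 2 (modify c.txt): modified={b.txt, c.txt} staged={none}
After op 3 (git add c.txt): modified={b.txt} staged={c.txt}
After op 4 (git reset c.txt): modified={b.txt, c.txt} staged={none}
After op 5 (git add c.txt): modified={b.txt} staged={c.txt}
After op 6 (modify f.txt): modified={b.txt, f.txt} staged={c.txt}
After op 7 (git add f.txt): modified={b.txt} staged={c.txt, f.txt}
After op 8 (modify c.txt): modified={b.txt, c.txt} staged={c.txt, f.txt}
After op 9 (modify a.txt): modified={a.txt, b.txt, c.txt} staged={c.txt, f.txt}
After op 10 (git reset f.txt): modified={a.txt, b.txt, c.txt, f.txt} staged={c.txt}
After op 11 (git reset c.txt): modified={a.txt, b.txt, c.txt, f.txt} staged={none}
After op 12 (modify h.txt): modified={a.txt, b.txt, c.txt, f.txt, h.txt} staged={none}
After op 13 (modify g.txt): modified={a.txt, b.txt, c.txt, f.txt, g.txt, h.txt} staged={none}
After op 14 (modify e.txt): modified={a.txt, b.txt, c.txt, e.txt, f.txt, g.txt, h.txt} staged={none}
After op 15 (git add a.txt): modified={b.txt, c.txt, e.txt, f.txt, g.txt, h.txt} staged={a.txt}
After op 16 (git commit): modified={b.txt, c.txt, e.txt, f.txt, g.txt, h.txt} staged={none}
After op 17 (git add f.txt): modified={b.txt, c.txt, e.txt, g.txt, h.txt} staged={f.txt}
After op 18 (git add c.txt): modified={b.txt, e.txt, g.txt, h.txt} staged={c.txt, f.txt}
After op 19 (git add g.txt): modified={b.txt, e.txt, h.txt} staged={c.txt, f.txt, g.txt}
After op 20 (modify d.txt): modified={b.txt, d.txt, e.txt, h.txt} staged={c.txt, f.txt, g.txt}
After op 21 (modify c.txt): modified={b.txt, c.txt, d.txt, e.txt, h.txt} staged={c.txt, f.txt, g.txt}
After op 22 (git add e.txt): modified={b.txt, c.txt, d.txt, h.txt} staged={c.txt, e.txt, f.txt, g.txt}
After op 23 (modify f.txt): modified={b.txt, c.txt, d.txt, f.txt, h.txt} staged={c.txt, e.txt, f.txt, g.txt}
After op 24 (git add b.txt): modified={c.txt, d.txt, f.txt, h.txt} staged={b.txt, c.txt, e.txt, f.txt, g.txt}
After op 25 (modify b.txt): modified={b.txt, c.txt, d.txt, f.txt, h.txt} staged={b.txt, c.txt, e.txt, f.txt, g.txt}
After op 26 (git add c.txt): modified={b.txt, d.txt, f.txt, h.txt} staged={b.txt, c.txt, e.txt, f.txt, g.txt}
After op 27 (git commit): modified={b.txt, d.txt, f.txt, h.txt} staged={none}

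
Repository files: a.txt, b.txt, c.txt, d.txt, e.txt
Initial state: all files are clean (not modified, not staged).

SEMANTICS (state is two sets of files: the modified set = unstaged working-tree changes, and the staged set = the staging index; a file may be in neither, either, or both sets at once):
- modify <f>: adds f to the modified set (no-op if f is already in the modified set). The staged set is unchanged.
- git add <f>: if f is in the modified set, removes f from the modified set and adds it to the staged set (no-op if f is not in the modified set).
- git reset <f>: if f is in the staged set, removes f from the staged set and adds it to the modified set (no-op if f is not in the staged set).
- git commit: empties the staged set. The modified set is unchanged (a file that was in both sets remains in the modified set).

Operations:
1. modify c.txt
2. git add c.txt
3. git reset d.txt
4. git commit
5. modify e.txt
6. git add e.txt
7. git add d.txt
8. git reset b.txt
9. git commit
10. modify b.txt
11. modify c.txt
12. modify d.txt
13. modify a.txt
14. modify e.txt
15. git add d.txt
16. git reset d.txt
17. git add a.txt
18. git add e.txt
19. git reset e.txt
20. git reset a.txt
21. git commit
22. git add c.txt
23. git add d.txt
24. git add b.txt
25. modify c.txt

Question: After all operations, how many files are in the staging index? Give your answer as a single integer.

Answer: 3

Derivation:
After op 1 (modify c.txt): modified={c.txt} staged={none}
After op 2 (git add c.txt): modified={none} staged={c.txt}
After op 3 (git reset d.txt): modified={none} staged={c.txt}
After op 4 (git commit): modified={none} staged={none}
After op 5 (modify e.txt): modified={e.txt} staged={none}
After op 6 (git add e.txt): modified={none} staged={e.txt}
After op 7 (git add d.txt): modified={none} staged={e.txt}
After op 8 (git reset b.txt): modified={none} staged={e.txt}
After op 9 (git commit): modified={none} staged={none}
After op 10 (modify b.txt): modified={b.txt} staged={none}
After op 11 (modify c.txt): modified={b.txt, c.txt} staged={none}
After op 12 (modify d.txt): modified={b.txt, c.txt, d.txt} staged={none}
After op 13 (modify a.txt): modified={a.txt, b.txt, c.txt, d.txt} staged={none}
After op 14 (modify e.txt): modified={a.txt, b.txt, c.txt, d.txt, e.txt} staged={none}
After op 15 (git add d.txt): modified={a.txt, b.txt, c.txt, e.txt} staged={d.txt}
After op 16 (git reset d.txt): modified={a.txt, b.txt, c.txt, d.txt, e.txt} staged={none}
After op 17 (git add a.txt): modified={b.txt, c.txt, d.txt, e.txt} staged={a.txt}
After op 18 (git add e.txt): modified={b.txt, c.txt, d.txt} staged={a.txt, e.txt}
After op 19 (git reset e.txt): modified={b.txt, c.txt, d.txt, e.txt} staged={a.txt}
After op 20 (git reset a.txt): modified={a.txt, b.txt, c.txt, d.txt, e.txt} staged={none}
After op 21 (git commit): modified={a.txt, b.txt, c.txt, d.txt, e.txt} staged={none}
After op 22 (git add c.txt): modified={a.txt, b.txt, d.txt, e.txt} staged={c.txt}
After op 23 (git add d.txt): modified={a.txt, b.txt, e.txt} staged={c.txt, d.txt}
After op 24 (git add b.txt): modified={a.txt, e.txt} staged={b.txt, c.txt, d.txt}
After op 25 (modify c.txt): modified={a.txt, c.txt, e.txt} staged={b.txt, c.txt, d.txt}
Final staged set: {b.txt, c.txt, d.txt} -> count=3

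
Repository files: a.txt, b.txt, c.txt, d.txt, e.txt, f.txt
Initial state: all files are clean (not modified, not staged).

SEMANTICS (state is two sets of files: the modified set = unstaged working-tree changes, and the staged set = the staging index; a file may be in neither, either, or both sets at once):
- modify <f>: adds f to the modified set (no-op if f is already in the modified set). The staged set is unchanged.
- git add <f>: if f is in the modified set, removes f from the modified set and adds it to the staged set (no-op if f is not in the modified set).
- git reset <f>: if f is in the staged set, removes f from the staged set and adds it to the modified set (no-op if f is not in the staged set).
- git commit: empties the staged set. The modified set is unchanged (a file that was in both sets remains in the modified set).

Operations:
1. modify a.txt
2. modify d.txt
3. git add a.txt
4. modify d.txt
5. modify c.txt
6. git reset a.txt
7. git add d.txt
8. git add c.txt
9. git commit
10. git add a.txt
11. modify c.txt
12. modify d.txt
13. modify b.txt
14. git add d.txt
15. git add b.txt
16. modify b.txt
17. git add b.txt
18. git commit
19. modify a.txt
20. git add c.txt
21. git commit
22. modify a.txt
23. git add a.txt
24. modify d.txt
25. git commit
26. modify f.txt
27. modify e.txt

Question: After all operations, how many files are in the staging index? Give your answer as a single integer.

Answer: 0

Derivation:
After op 1 (modify a.txt): modified={a.txt} staged={none}
After op 2 (modify d.txt): modified={a.txt, d.txt} staged={none}
After op 3 (git add a.txt): modified={d.txt} staged={a.txt}
After op 4 (modify d.txt): modified={d.txt} staged={a.txt}
After op 5 (modify c.txt): modified={c.txt, d.txt} staged={a.txt}
After op 6 (git reset a.txt): modified={a.txt, c.txt, d.txt} staged={none}
After op 7 (git add d.txt): modified={a.txt, c.txt} staged={d.txt}
After op 8 (git add c.txt): modified={a.txt} staged={c.txt, d.txt}
After op 9 (git commit): modified={a.txt} staged={none}
After op 10 (git add a.txt): modified={none} staged={a.txt}
After op 11 (modify c.txt): modified={c.txt} staged={a.txt}
After op 12 (modify d.txt): modified={c.txt, d.txt} staged={a.txt}
After op 13 (modify b.txt): modified={b.txt, c.txt, d.txt} staged={a.txt}
After op 14 (git add d.txt): modified={b.txt, c.txt} staged={a.txt, d.txt}
After op 15 (git add b.txt): modified={c.txt} staged={a.txt, b.txt, d.txt}
After op 16 (modify b.txt): modified={b.txt, c.txt} staged={a.txt, b.txt, d.txt}
After op 17 (git add b.txt): modified={c.txt} staged={a.txt, b.txt, d.txt}
After op 18 (git commit): modified={c.txt} staged={none}
After op 19 (modify a.txt): modified={a.txt, c.txt} staged={none}
After op 20 (git add c.txt): modified={a.txt} staged={c.txt}
After op 21 (git commit): modified={a.txt} staged={none}
After op 22 (modify a.txt): modified={a.txt} staged={none}
After op 23 (git add a.txt): modified={none} staged={a.txt}
After op 24 (modify d.txt): modified={d.txt} staged={a.txt}
After op 25 (git commit): modified={d.txt} staged={none}
After op 26 (modify f.txt): modified={d.txt, f.txt} staged={none}
After op 27 (modify e.txt): modified={d.txt, e.txt, f.txt} staged={none}
Final staged set: {none} -> count=0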